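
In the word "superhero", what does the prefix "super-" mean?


Prefix: super-
As in: superhero -> super- + hero
Meaning = above / beyond


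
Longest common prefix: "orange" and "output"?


Word 1: "orange"
Word 2: "output"
Comparing from start:
  Pos 0: 'o' == 'o'
  Pos 1: 'r' != 'u' (stop)
LCP = "o" (length 1)


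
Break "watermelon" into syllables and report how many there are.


Word: "watermelon"
Syllable breakdown: wa-ter-mel-on
Counting: 4 parts
= 4 syllables


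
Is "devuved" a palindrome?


Word: "devuved"
Reversed: "devuved"
Forward == Backward? devuved == devuved
Palindrome = Yes


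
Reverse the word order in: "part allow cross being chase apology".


Original: "part allow cross being chase apology"
Words (1..n): part | allow | cross | being | chase | apology
Reversed (n..1): apology | chase | being | cross | allow | part
Result = "apology chase being cross allow part"


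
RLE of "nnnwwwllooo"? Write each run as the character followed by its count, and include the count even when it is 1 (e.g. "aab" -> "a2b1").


String: "nnnwwwllooo"
Scanning for consecutive runs:
  'n' x 3
  'w' x 3
  'l' x 2
  'o' x 3
RLE = "n3w3l2o3"


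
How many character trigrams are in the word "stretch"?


Word: "stretch" (length 7)
Number of 3-grams = length - 3 + 1 = 7 - 3 + 1
= 5


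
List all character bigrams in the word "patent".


Word: "patent" (length 6)
Number of bigrams = 6 - 2 + 1 = 5
  Position 0: "pa"
  Position 1: "at"
  Position 2: "te"
  Position 3: "en"
  Position 4: "nt"
Bigrams = "pa", "at", "te", "en", "nt"


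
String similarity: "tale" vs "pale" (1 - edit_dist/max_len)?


Word 1: "tale" (length 4)
Word 2: "pale" (length 4)
One optimal edit sequence:
  1. substitute 't' -> 'p'  (+1)
  2. keep 'a'
  3. keep 'l'
  4. keep 'e'
Edit distance = 1
Max length = max(4, 4) = 4
Similarity = 1 - 1/4
= 0.7500


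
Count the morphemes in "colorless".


Word: "colorless"
Morphemes: color | -less
Each morpheme carries meaning
= 2 morphemes


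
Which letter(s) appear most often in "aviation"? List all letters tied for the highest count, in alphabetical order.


Word: "aviation"
Letter counts:
  'a': 2
  'i': 2
  'n': 1
  'o': 1
  't': 1
  'v': 1
Maximum count = 2
Most frequent = 'a', 'i' (2 times each)


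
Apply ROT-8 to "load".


Word: "load"
Shift: 8
Each letter → (letter + shift) mod 26:
  'l' (11) + 8 = 19 → 't'
  'o' (14) + 8 = 22 → 'w'
  'a' (0) + 8 = 8 → 'i'
  'd' (3) + 8 = 11 → 'l'
Result = "twil"


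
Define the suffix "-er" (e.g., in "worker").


Suffix: -er
Example: worker = work + -er
Meaning = one who / more


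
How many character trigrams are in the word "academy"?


Word: "academy" (length 7)
Number of 3-grams = length - 3 + 1 = 7 - 3 + 1
= 5


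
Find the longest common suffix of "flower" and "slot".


Word 1: "flower"
Word 2: "slot"
Comparing from end:
  Pos -1: 'r' != 't' (stop)
LCS = "" (length 0)


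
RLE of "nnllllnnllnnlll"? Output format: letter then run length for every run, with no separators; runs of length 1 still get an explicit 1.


String: "nnllllnnllnnlll"
Scanning for consecutive runs:
  'n' x 2
  'l' x 4
  'n' x 2
  'l' x 2
  'n' x 2
  'l' x 3
RLE = "n2l4n2l2n2l3"


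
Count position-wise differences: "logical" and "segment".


Comparing character by character (same length = 7):
  Pos 0: 'l' vs 's' !=
  Pos 1: 'o' vs 'e' !=
  Pos 2: 'g' vs 'g' =
  Pos 3: 'i' vs 'm' !=
  Pos 4: 'c' vs 'e' !=
  Pos 5: 'a' vs 'n' !=
  Pos 6: 'l' vs 't' !=
Hamming distance = 6


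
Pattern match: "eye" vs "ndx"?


Pattern of "eye": [0, 1, 0]
Pattern of "ndx": [0, 1, 2]
Patterns do not match
Same pattern = No


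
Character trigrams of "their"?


Word: "their" (length 5)
Number of trigrams = 5 - 3 + 1 = 3
  Position 0: "the"
  Position 1: "hei"
  Position 2: "eir"
Trigrams = "the", "hei", "eir"


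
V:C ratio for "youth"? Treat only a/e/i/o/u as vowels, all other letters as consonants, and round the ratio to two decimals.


Word: "youth"
Vowels (a,e,i,o,u): 2
Consonants: 3
Ratio = 2/3
= 0.67


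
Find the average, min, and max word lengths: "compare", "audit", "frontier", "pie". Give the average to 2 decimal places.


Lengths: "compare"=7, "audit"=5, "frontier"=8, "pie"=3
Sum = 23, Count = 4
Average = 23/4 = 5.75
= avg=5.75, min=3, max=8


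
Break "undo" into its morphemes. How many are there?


Word: "undo"
Morphemes: un- | do
Each morpheme carries meaning
= 2 morphemes


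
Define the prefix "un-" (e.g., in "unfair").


Prefix: un-
As in: unfair -> un- + fair
Meaning = not / reverse


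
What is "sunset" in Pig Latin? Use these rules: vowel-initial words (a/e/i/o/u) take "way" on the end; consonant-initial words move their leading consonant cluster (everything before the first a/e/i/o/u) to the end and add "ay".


Word: "sunset"
Starts with consonant(s) → move to end, add 'ay'
Consonant cluster: "s"
Pig Latin = "unsetsay"


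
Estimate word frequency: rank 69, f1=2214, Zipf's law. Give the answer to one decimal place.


Zipf's law: f(r) = f(1) / r
f(1) = 2214
f(69) = 2214 / 69
= 32.1 occurrences


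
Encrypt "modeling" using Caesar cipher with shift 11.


Word: "modeling"
Shift: 11
Each letter → (letter + shift) mod 26:
  'm' (12) + 11 = 23 → 'x'
  'o' (14) + 11 = 25 → 'z'
  'd' (3) + 11 = 14 → 'o'
  'e' (4) + 11 = 15 → 'p'
  'l' (11) + 11 = 22 → 'w'
  'i' (8) + 11 = 19 → 't'
  'n' (13) + 11 = 24 → 'y'
  'g' (6) + 11 = 17 → 'r'
Result = "xzopwtyr"


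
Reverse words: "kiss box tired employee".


Original: "kiss box tired employee"
Words (1..n): kiss | box | tired | employee
Reversed (n..1): employee | tired | box | kiss
Result = "employee tired box kiss"


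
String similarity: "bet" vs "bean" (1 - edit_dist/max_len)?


Word 1: "bet" (length 3)
Word 2: "bean" (length 4)
One optimal edit sequence:
  1. keep 'b'
  2. keep 'e'
  3. insert 'a'  (+1)
  4. substitute 't' -> 'n'  (+1)
Edit distance = 2
Max length = max(3, 4) = 4
Similarity = 1 - 2/4
= 0.5000


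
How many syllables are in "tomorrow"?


Word: "tomorrow"
Syllable breakdown: to | mor | row
Counting: 3 parts
= 3 syllables


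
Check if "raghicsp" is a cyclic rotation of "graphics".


Word: "graphics", Candidate: "raghicsp"
Method: check if candidate is substring of word+word
"graphicsgraphics" contains "raghicsp"? No
Is rotation = No


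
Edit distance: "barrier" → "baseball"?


Word 1: "barrier" (length 7)
Word 2: "baseball" (length 8)
One optimal edit sequence (insert/delete/substitute each cost 1):
  1. keep 'b'
  2. keep 'a'
  3. insert 's'  (+1)
  4. substitute 'r' -> 'e'  (+1)
  5. substitute 'r' -> 'b'  (+1)
  6. substitute 'i' -> 'a'  (+1)
  7. substitute 'e' -> 'l'  (+1)
  8. substitute 'r' -> 'l'  (+1)
Total edit operations: 6
Edit distance = 6


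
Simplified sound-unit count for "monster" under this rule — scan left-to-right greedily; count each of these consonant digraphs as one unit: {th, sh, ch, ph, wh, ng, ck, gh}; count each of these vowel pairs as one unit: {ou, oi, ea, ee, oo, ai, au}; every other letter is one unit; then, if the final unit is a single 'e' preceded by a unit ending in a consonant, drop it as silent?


Word: "monster" (7 letters)
Left-to-right scan:
  [1] 'm' (letter)
  [2] 'o' (letter)
  [3] 'n' (letter)
  [4] 's' (letter)
  [5] 't' (letter)
  [6] 'e' (letter)
  [7] 'r' (letter)
Units from scan: 7
Sound units = 7 units


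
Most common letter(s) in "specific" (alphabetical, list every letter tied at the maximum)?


Word: "specific"
Letter counts:
  'c': 2
  'e': 1
  'f': 1
  'i': 2
  'p': 1
  's': 1
Maximum count = 2
Most frequent = 'c', 'i' (2 times each)


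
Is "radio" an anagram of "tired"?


Word 1: "tired" → sorted: deirt
Word 2: "radio" → sorted: adior
Same letters? deirt != adior
Anagram = No


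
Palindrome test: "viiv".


Word: "viiv"
Reversed: "viiv"
Forward == Backward? viiv == viiv
Palindrome = Yes


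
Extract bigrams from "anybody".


Word: "anybody" (length 7)
Number of bigrams = 7 - 2 + 1 = 6
  Position 0: "an"
  Position 1: "ny"
  Position 2: "yb"
  Position 3: "bo"
  Position 4: "od"
  Position 5: "dy"
Bigrams = "an", "ny", "yb", "bo", "od", "dy"


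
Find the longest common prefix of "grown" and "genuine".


Word 1: "grown"
Word 2: "genuine"
Comparing from start:
  Pos 0: 'g' == 'g'
  Pos 1: 'r' != 'e' (stop)
LCP = "g" (length 1)


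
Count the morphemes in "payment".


Word: "payment"
Morphemes: pay | -ment
Each morpheme carries meaning
= 2 morphemes


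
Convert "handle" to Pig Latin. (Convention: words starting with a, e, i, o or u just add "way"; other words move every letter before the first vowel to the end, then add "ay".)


Word: "handle"
Starts with consonant(s) → move to end, add 'ay'
Consonant cluster: "h"
Pig Latin = "andlehay"


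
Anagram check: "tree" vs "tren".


Word 1: "tree" → sorted: eert
Word 2: "tren" → sorted: enrt
Same letters? eert != enrt
Anagram = No


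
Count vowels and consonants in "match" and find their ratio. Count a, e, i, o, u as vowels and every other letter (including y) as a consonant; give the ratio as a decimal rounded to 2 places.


Word: "match"
Vowels (a,e,i,o,u): 1
Consonants: 4
Ratio = 1/4
= 0.25


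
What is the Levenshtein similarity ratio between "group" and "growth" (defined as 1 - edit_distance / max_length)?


Word 1: "group" (length 5)
Word 2: "growth" (length 6)
One optimal edit sequence:
  1. keep 'g'
  2. keep 'r'
  3. keep 'o'
  4. insert 'w'  (+1)
  5. substitute 'u' -> 't'  (+1)
  6. substitute 'p' -> 'h'  (+1)
Edit distance = 3
Max length = max(5, 6) = 6
Similarity = 1 - 3/6
= 0.5000


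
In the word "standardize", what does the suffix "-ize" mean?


Suffix: -ize
As in: standardize -> standard + -ize
Meaning = to make


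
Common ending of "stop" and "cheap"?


Word 1: "stop"
Word 2: "cheap"
Comparing from end:
  Pos -1: 'p' == 'p'
  Pos -2: 'o' != 'a' (stop)
LCS = "p" (length 1)


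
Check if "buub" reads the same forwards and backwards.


Word: "buub"
Reversed: "buub"
Forward == Backward? buub == buub
Palindrome = Yes


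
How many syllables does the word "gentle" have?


Word: "gentle"
Syllable breakdown: gen · tle
Counting: 2 parts
= 2 syllables


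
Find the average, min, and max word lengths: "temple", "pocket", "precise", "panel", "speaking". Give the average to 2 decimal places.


Lengths: "temple"=6, "pocket"=6, "precise"=7, "panel"=5, "speaking"=8
Sum = 32, Count = 5
Average = 32/5 = 6.40
= avg=6.40, min=5, max=8


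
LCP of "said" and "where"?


Word 1: "said"
Word 2: "where"
Comparing from start:
  Pos 0: 's' != 'w' (stop)
LCP = "" (length 0)


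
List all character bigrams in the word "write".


Word: "write" (length 5)
Number of bigrams = 5 - 2 + 1 = 4
  Position 0: "wr"
  Position 1: "ri"
  Position 2: "it"
  Position 3: "te"
Bigrams = "wr", "ri", "it", "te"


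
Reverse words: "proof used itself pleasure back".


Original: "proof used itself pleasure back"
Words (1..n): proof | used | itself | pleasure | back
Reversed (n..1): back | pleasure | itself | used | proof
Result = "back pleasure itself used proof"


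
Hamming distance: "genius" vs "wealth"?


Comparing character by character (same length = 6):
  Pos 0: 'g' vs 'w' !=
  Pos 1: 'e' vs 'e' =
  Pos 2: 'n' vs 'a' !=
  Pos 3: 'i' vs 'l' !=
  Pos 4: 'u' vs 't' !=
  Pos 5: 's' vs 'h' !=
Hamming distance = 5


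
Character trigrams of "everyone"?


Word: "everyone" (length 8)
Number of trigrams = 8 - 3 + 1 = 6
  Position 0: "eve"
  Position 1: "ver"
  Position 2: "ery"
  Position 3: "ryo"
  Position 4: "yon"
  Position 5: "one"
Trigrams = "eve", "ver", "ery", "ryo", "yon", "one"


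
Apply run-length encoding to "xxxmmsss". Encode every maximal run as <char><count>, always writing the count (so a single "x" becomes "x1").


String: "xxxmmsss"
Scanning for consecutive runs:
  'x' x 3
  'm' x 2
  's' x 3
RLE = "x3m2s3"


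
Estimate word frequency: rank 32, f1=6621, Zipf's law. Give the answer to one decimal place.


Zipf's law: f(r) = f(1) / r
f(1) = 6621
f(32) = 6621 / 32
= 206.9 occurrences


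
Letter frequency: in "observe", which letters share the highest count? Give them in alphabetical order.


Word: "observe"
Letter counts:
  'b': 1
  'e': 2
  'o': 1
  'r': 1
  's': 1
  'v': 1
Maximum count = 2
Most frequent = 'e' (2 times each)


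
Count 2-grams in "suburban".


Word: "suburban" (length 8)
Number of 2-grams = length - 2 + 1 = 8 - 2 + 1
= 7


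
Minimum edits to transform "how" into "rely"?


Word 1: "how" (length 3)
Word 2: "rely" (length 4)
One optimal edit sequence (insert/delete/substitute each cost 1):
  1. insert 'r'  (+1)
  2. substitute 'h' -> 'e'  (+1)
  3. substitute 'o' -> 'l'  (+1)
  4. substitute 'w' -> 'y'  (+1)
Total edit operations: 4
Edit distance = 4


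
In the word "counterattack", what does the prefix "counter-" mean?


Prefix: counter-
Example: counterattack = counter- + attack
Meaning = against / opposite


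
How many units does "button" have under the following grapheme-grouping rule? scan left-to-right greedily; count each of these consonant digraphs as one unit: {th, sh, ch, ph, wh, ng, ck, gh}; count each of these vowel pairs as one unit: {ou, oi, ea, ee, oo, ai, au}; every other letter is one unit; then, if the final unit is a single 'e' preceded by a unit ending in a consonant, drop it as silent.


Word: "button" (6 letters)
Left-to-right scan:
  (1) 'b' (letter)
  (2) 'u' (letter)
  (3) 't' (letter)
  (4) 't' (letter)
  (5) 'o' (letter)
  (6) 'n' (letter)
Units from scan: 6
Sound units = 6 units


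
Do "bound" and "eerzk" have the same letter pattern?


Pattern of "bound": [0, 1, 2, 3, 4]
Pattern of "eerzk": [0, 0, 1, 2, 3]
Patterns do not match
Same pattern = No


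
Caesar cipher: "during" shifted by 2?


Word: "during"
Shift: 2
Each letter → (letter + shift) mod 26:
  'd' (3) + 2 = 5 → 'f'
  'u' (20) + 2 = 22 → 'w'
  'r' (17) + 2 = 19 → 't'
  'i' (8) + 2 = 10 → 'k'
  'n' (13) + 2 = 15 → 'p'
  'g' (6) + 2 = 8 → 'i'
Result = "fwtkpi"


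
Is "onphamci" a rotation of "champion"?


Word: "champion", Candidate: "onphamci"
Method: check if candidate is substring of word+word
"championchampion" contains "onphamci"? No
Is rotation = No


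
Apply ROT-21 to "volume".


Word: "volume"
Shift: 21
Each letter → (letter + shift) mod 26:
  'v' (21) + 21 = 16 → 'q'
  'o' (14) + 21 = 9 → 'j'
  'l' (11) + 21 = 6 → 'g'
  'u' (20) + 21 = 15 → 'p'
  'm' (12) + 21 = 7 → 'h'
  'e' (4) + 21 = 25 → 'z'
Result = "qjgphz"


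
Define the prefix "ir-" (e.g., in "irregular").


Prefix: ir-
Example: irregular = ir- + regular
Meaning = not


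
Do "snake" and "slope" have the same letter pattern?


Pattern of "snake": [0, 1, 2, 3, 4]
Pattern of "slope": [0, 1, 2, 3, 4]
Patterns match
Same pattern = Yes


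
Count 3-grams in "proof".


Word: "proof" (length 5)
Number of 3-grams = length - 3 + 1 = 5 - 3 + 1
= 3


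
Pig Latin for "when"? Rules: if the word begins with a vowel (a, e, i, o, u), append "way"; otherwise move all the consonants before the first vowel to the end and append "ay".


Word: "when"
Starts with consonant(s) → move to end, add 'ay'
Consonant cluster: "wh"
Pig Latin = "enwhay"


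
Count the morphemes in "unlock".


Word: "unlock"
Morphemes: un- + lock
Each morpheme carries meaning
= 2 morphemes


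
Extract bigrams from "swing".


Word: "swing" (length 5)
Number of bigrams = 5 - 2 + 1 = 4
  Position 0: "sw"
  Position 1: "wi"
  Position 2: "in"
  Position 3: "ng"
Bigrams = "sw", "wi", "in", "ng"


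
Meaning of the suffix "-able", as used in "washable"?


Suffix: -able
Example: washable = wash + -able
Meaning = capable of


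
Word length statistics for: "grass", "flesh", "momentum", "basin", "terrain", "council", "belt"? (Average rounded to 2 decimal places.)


Lengths: "grass"=5, "flesh"=5, "momentum"=8, "basin"=5, "terrain"=7, "council"=7, "belt"=4
Sum = 41, Count = 7
Average = 41/7 = 5.86
= avg=5.86, min=4, max=8


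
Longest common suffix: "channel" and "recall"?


Word 1: "channel"
Word 2: "recall"
Comparing from end:
  Pos -1: 'l' == 'l'
  Pos -2: 'e' != 'l' (stop)
LCS = "l" (length 1)


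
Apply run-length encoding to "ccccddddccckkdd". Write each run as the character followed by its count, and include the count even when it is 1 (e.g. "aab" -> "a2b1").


String: "ccccddddccckkdd"
Scanning for consecutive runs:
  'c' x 4
  'd' x 4
  'c' x 3
  'k' x 2
  'd' x 2
RLE = "c4d4c3k2d2"


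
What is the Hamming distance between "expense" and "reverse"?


Comparing character by character (same length = 7):
  Pos 0: 'e' vs 'r' !=
  Pos 1: 'x' vs 'e' !=
  Pos 2: 'p' vs 'v' !=
  Pos 3: 'e' vs 'e' =
  Pos 4: 'n' vs 'r' !=
  Pos 5: 's' vs 's' =
  Pos 6: 'e' vs 'e' =
Hamming distance = 4


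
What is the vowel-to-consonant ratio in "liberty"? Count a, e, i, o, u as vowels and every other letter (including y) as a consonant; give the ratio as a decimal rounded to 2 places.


Word: "liberty"
Vowels (a,e,i,o,u): 2
Consonants: 5
Ratio = 2/5
= 0.40


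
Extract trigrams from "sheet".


Word: "sheet" (length 5)
Number of trigrams = 5 - 3 + 1 = 3
  Position 0: "she"
  Position 1: "hee"
  Position 2: "eet"
Trigrams = "she", "hee", "eet"


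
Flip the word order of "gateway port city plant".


Original: "gateway port city plant"
Words (1..n): gateway | port | city | plant
Reversed (n..1): plant | city | port | gateway
Result = "plant city port gateway"


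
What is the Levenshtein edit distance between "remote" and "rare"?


Word 1: "remote" (length 6)
Word 2: "rare" (length 4)
One optimal edit sequence (insert/delete/substitute each cost 1):
  1. keep 'r'
  2. delete 'e'  (+1)
  3. delete 'm'  (+1)
  4. substitute 'o' -> 'a'  (+1)
  5. substitute 't' -> 'r'  (+1)
  6. keep 'e'
Total edit operations: 4
Edit distance = 4


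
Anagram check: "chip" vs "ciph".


Word 1: "chip" → sorted: chip
Word 2: "ciph" → sorted: chip
Same letters? chip == chip
Anagram = Yes


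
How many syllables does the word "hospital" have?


Word: "hospital"
Syllable breakdown: hos | pi | tal
Counting: 3 parts
= 3 syllables


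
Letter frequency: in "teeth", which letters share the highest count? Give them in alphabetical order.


Word: "teeth"
Letter counts:
  'e': 2
  'h': 1
  't': 2
Maximum count = 2
Most frequent = 'e', 't' (2 times each)


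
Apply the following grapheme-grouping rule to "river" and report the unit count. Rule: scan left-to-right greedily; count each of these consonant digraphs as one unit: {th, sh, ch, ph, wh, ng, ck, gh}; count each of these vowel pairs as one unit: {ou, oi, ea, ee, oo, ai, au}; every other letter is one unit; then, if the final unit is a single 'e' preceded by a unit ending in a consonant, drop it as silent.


Word: "river" (5 letters)
Left-to-right scan:
  1. 'r' (letter)
  2. 'i' (letter)
  3. 'v' (letter)
  4. 'e' (letter)
  5. 'r' (letter)
Units from scan: 5
Sound units = 5 units


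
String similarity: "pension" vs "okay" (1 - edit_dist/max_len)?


Word 1: "pension" (length 7)
Word 2: "okay" (length 4)
One optimal edit sequence:
  1. delete 'p'  (+1)
  2. delete 'e'  (+1)
  3. delete 'n'  (+1)
  4. substitute 's' -> 'o'  (+1)
  5. substitute 'i' -> 'k'  (+1)
  6. substitute 'o' -> 'a'  (+1)
  7. substitute 'n' -> 'y'  (+1)
Edit distance = 7
Max length = max(7, 4) = 7
Similarity = 1 - 7/7
= 0.0000


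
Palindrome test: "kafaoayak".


Word: "kafaoayak"
Reversed: "kayaoafak"
Forward == Backward? kafaoayak != kayaoafak
Palindrome = No


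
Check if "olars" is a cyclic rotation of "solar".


Word: "solar", Candidate: "olars"
Method: check if candidate is substring of word+word
"solarsolar" contains "olars"? Yes
Is rotation = Yes


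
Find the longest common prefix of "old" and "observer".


Word 1: "old"
Word 2: "observer"
Comparing from start:
  Pos 0: 'o' == 'o'
  Pos 1: 'l' != 'b' (stop)
LCP = "o" (length 1)


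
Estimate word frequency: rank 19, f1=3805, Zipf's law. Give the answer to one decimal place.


Zipf's law: f(r) = f(1) / r
f(1) = 3805
f(19) = 3805 / 19
= 200.3 occurrences


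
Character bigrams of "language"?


Word: "language" (length 8)
Number of bigrams = 8 - 2 + 1 = 7
  Position 0: "la"
  Position 1: "an"
  Position 2: "ng"
  Position 3: "gu"
  Position 4: "ua"
  Position 5: "ag"
  Position 6: "ge"
Bigrams = "la", "an", "ng", "gu", "ua", "ag", "ge"


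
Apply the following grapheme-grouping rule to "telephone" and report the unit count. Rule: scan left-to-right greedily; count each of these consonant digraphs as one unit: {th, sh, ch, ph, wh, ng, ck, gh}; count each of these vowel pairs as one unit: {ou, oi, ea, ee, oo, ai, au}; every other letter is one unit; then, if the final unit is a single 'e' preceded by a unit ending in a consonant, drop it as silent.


Word: "telephone" (9 letters)
Left-to-right scan:
  1. 't' (letter)
  2. 'e' (letter)
  3. 'l' (letter)
  4. 'e' (letter)
  5. 'ph' (digraph)
  6. 'o' (letter)
  7. 'n' (letter)
  8. 'e' (letter)
Units from scan: 8
Final unit is 'e' after a consonant -> drop as silent (-1)
Sound units = 7 units


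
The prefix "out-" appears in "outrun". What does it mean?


Prefix: out-
Example: outrun (out- + run)
Meaning = surpass


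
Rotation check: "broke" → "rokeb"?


Word: "broke", Candidate: "rokeb"
Method: check if candidate is substring of word+word
"brokebroke" contains "rokeb"? Yes
Is rotation = Yes


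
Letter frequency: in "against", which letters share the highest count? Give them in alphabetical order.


Word: "against"
Letter counts:
  'a': 2
  'g': 1
  'i': 1
  'n': 1
  's': 1
  't': 1
Maximum count = 2
Most frequent = 'a' (2 times each)


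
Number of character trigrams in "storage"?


Word: "storage" (length 7)
Number of 3-grams = length - 3 + 1 = 7 - 3 + 1
= 5


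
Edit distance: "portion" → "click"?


Word 1: "portion" (length 7)
Word 2: "click" (length 5)
One optimal edit sequence (insert/delete/substitute each cost 1):
  1. delete 'p'  (+1)
  2. delete 'o'  (+1)
  3. substitute 'r' -> 'c'  (+1)
  4. substitute 't' -> 'l'  (+1)
  5. keep 'i'
  6. substitute 'o' -> 'c'  (+1)
  7. substitute 'n' -> 'k'  (+1)
Total edit operations: 6
Edit distance = 6


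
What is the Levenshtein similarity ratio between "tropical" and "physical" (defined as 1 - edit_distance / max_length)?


Word 1: "tropical" (length 8)
Word 2: "physical" (length 8)
One optimal edit sequence:
  1. substitute 't' -> 'p'  (+1)
  2. substitute 'r' -> 'h'  (+1)
  3. substitute 'o' -> 'y'  (+1)
  4. substitute 'p' -> 's'  (+1)
  5. keep 'i'
  6. keep 'c'
  7. keep 'a'
  8. keep 'l'
Edit distance = 4
Max length = max(8, 8) = 8
Similarity = 1 - 4/8
= 0.5000


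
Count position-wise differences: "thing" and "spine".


Comparing character by character (same length = 5):
  Pos 0: 't' vs 's' !=
  Pos 1: 'h' vs 'p' !=
  Pos 2: 'i' vs 'i' =
  Pos 3: 'n' vs 'n' =
  Pos 4: 'g' vs 'e' !=
Hamming distance = 3


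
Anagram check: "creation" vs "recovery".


Word 1: "creation" → sorted: aceinort
Word 2: "recovery" → sorted: ceeorrvy
Same letters? aceinort != ceeorrvy
Anagram = No


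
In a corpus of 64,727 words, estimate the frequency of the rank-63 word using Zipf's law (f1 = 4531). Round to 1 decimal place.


Zipf's law: f(r) = f(1) / r
f(1) = 4531
f(63) = 4531 / 63
= 71.9 occurrences


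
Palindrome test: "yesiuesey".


Word: "yesiuesey"
Reversed: "yeseuisey"
Forward == Backward? yesiuesey != yeseuisey
Palindrome = No


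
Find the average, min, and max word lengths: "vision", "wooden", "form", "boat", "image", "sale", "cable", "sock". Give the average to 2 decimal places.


Lengths: "vision"=6, "wooden"=6, "form"=4, "boat"=4, "image"=5, "sale"=4, "cable"=5, "sock"=4
Sum = 38, Count = 8
Average = 38/8 = 4.75
= avg=4.75, min=4, max=6


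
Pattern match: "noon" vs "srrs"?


Pattern of "noon": [0, 1, 1, 0]
Pattern of "srrs": [0, 1, 1, 0]
Patterns match
Same pattern = Yes


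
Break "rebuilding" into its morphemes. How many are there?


Word: "rebuilding"
Morphemes: re- | build | -ing
Each morpheme carries meaning
= 3 morphemes


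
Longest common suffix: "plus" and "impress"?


Word 1: "plus"
Word 2: "impress"
Comparing from end:
  Pos -1: 's' == 's'
  Pos -2: 'u' != 's' (stop)
LCS = "s" (length 1)


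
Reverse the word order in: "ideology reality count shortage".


Original: "ideology reality count shortage"
Words (1..n): ideology | reality | count | shortage
Reversed (n..1): shortage | count | reality | ideology
Result = "shortage count reality ideology"


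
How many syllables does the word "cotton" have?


Word: "cotton"
Syllable breakdown: cot / ton
Counting: 2 parts
= 2 syllables


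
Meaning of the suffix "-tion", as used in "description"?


Suffix: -tion
As in: description -> describe + -tion, with a spelling change
Meaning = act or process


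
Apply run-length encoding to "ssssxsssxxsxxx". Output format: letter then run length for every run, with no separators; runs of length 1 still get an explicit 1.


String: "ssssxsssxxsxxx"
Scanning for consecutive runs:
  's' x 4
  'x' x 1
  's' x 3
  'x' x 2
  's' x 1
  'x' x 3
RLE = "s4x1s3x2s1x3"


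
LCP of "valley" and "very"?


Word 1: "valley"
Word 2: "very"
Comparing from start:
  Pos 0: 'v' == 'v'
  Pos 1: 'a' != 'e' (stop)
LCP = "v" (length 1)


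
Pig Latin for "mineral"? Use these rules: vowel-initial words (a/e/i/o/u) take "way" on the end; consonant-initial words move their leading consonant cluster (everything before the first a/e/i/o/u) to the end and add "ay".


Word: "mineral"
Starts with consonant(s) → move to end, add 'ay'
Consonant cluster: "m"
Pig Latin = "ineralmay"


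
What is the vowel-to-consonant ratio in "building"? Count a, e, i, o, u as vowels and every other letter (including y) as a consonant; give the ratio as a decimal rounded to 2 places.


Word: "building"
Vowels (a,e,i,o,u): 3
Consonants: 5
Ratio = 3/5
= 0.60


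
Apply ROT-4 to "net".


Word: "net"
Shift: 4
Each letter → (letter + shift) mod 26:
  'n' (13) + 4 = 17 → 'r'
  'e' (4) + 4 = 8 → 'i'
  't' (19) + 4 = 23 → 'x'
Result = "rix"


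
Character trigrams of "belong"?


Word: "belong" (length 6)
Number of trigrams = 6 - 3 + 1 = 4
  Position 0: "bel"
  Position 1: "elo"
  Position 2: "lon"
  Position 3: "ong"
Trigrams = "bel", "elo", "lon", "ong"


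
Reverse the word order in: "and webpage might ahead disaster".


Original: "and webpage might ahead disaster"
Words (1..n): and | webpage | might | ahead | disaster
Reversed (n..1): disaster | ahead | might | webpage | and
Result = "disaster ahead might webpage and"


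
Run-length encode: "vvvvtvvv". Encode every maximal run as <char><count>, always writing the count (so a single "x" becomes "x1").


String: "vvvvtvvv"
Scanning for consecutive runs:
  'v' x 4
  't' x 1
  'v' x 3
RLE = "v4t1v3"


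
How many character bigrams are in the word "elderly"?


Word: "elderly" (length 7)
Number of 2-grams = length - 2 + 1 = 7 - 2 + 1
= 6


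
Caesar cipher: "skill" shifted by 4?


Word: "skill"
Shift: 4
Each letter → (letter + shift) mod 26:
  's' (18) + 4 = 22 → 'w'
  'k' (10) + 4 = 14 → 'o'
  'i' (8) + 4 = 12 → 'm'
  'l' (11) + 4 = 15 → 'p'
  'l' (11) + 4 = 15 → 'p'
Result = "wompp"


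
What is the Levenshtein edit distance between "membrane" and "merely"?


Word 1: "membrane" (length 8)
Word 2: "merely" (length 6)
One optimal edit sequence (insert/delete/substitute each cost 1):
  1. keep 'm'
  2. keep 'e'
  3. delete 'm'  (+1)
  4. delete 'b'  (+1)
  5. keep 'r'
  6. substitute 'a' -> 'e'  (+1)
  7. substitute 'n' -> 'l'  (+1)
  8. substitute 'e' -> 'y'  (+1)
Total edit operations: 5
Edit distance = 5


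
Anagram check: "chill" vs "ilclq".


Word 1: "chill" → sorted: chill
Word 2: "ilclq" → sorted: cillq
Same letters? chill != cillq
Anagram = No


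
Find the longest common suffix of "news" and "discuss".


Word 1: "news"
Word 2: "discuss"
Comparing from end:
  Pos -1: 's' == 's'
  Pos -2: 'w' != 's' (stop)
LCS = "s" (length 1)


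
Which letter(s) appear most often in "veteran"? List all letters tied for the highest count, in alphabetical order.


Word: "veteran"
Letter counts:
  'a': 1
  'e': 2
  'n': 1
  'r': 1
  't': 1
  'v': 1
Maximum count = 2
Most frequent = 'e' (2 times each)


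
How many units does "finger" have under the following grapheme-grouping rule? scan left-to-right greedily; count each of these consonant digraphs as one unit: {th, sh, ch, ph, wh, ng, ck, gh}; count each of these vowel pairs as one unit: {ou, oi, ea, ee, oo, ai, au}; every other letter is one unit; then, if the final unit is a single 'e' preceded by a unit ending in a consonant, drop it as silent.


Word: "finger" (6 letters)
Left-to-right scan:
  1. 'f' (letter)
  2. 'i' (letter)
  3. 'ng' (digraph)
  4. 'e' (letter)
  5. 'r' (letter)
Units from scan: 5
Sound units = 5 units


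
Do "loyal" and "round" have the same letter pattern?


Pattern of "loyal": [0, 1, 2, 3, 0]
Pattern of "round": [0, 1, 2, 3, 4]
Patterns do not match
Same pattern = No


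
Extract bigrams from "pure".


Word: "pure" (length 4)
Number of bigrams = 4 - 2 + 1 = 3
  Position 0: "pu"
  Position 1: "ur"
  Position 2: "re"
Bigrams = "pu", "ur", "re"


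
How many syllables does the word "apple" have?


Word: "apple"
Syllable breakdown: ap-ple
Counting: 2 parts
= 2 syllables


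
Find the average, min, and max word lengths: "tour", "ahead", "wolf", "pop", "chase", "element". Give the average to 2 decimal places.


Lengths: "tour"=4, "ahead"=5, "wolf"=4, "pop"=3, "chase"=5, "element"=7
Sum = 28, Count = 6
Average = 28/6 = 4.67
= avg=4.67, min=3, max=7


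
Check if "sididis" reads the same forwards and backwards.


Word: "sididis"
Reversed: "sididis"
Forward == Backward? sididis == sididis
Palindrome = Yes


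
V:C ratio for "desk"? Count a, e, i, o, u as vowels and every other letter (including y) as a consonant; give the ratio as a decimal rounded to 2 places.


Word: "desk"
Vowels (a,e,i,o,u): 1
Consonants: 3
Ratio = 1/3
= 0.33


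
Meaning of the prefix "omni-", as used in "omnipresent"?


Prefix: omni-
Example: omnipresent (omni- + present)
Meaning = all


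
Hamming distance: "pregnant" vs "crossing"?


Comparing character by character (same length = 8):
  Pos 0: 'p' vs 'c' !=
  Pos 1: 'r' vs 'r' =
  Pos 2: 'e' vs 'o' !=
  Pos 3: 'g' vs 's' !=
  Pos 4: 'n' vs 's' !=
  Pos 5: 'a' vs 'i' !=
  Pos 6: 'n' vs 'n' =
  Pos 7: 't' vs 'g' !=
Hamming distance = 6


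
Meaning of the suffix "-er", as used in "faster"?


Suffix: -er
Example: faster (fast + -er)
Meaning = one who / more


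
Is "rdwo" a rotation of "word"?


Word: "word", Candidate: "rdwo"
Method: check if candidate is substring of word+word
"wordword" contains "rdwo"? Yes
Is rotation = Yes


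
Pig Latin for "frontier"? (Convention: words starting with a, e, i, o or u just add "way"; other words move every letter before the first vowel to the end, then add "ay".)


Word: "frontier"
Starts with consonant(s) → move to end, add 'ay'
Consonant cluster: "fr"
Pig Latin = "ontierfray"


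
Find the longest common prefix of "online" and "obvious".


Word 1: "online"
Word 2: "obvious"
Comparing from start:
  Pos 0: 'o' == 'o'
  Pos 1: 'n' != 'b' (stop)
LCP = "o" (length 1)


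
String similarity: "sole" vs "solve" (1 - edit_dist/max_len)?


Word 1: "sole" (length 4)
Word 2: "solve" (length 5)
One optimal edit sequence:
  1. keep 's'
  2. keep 'o'
  3. keep 'l'
  4. insert 'v'  (+1)
  5. keep 'e'
Edit distance = 1
Max length = max(4, 5) = 5
Similarity = 1 - 1/5
= 0.8000


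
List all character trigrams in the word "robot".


Word: "robot" (length 5)
Number of trigrams = 5 - 3 + 1 = 3
  Position 0: "rob"
  Position 1: "obo"
  Position 2: "bot"
Trigrams = "rob", "obo", "bot"


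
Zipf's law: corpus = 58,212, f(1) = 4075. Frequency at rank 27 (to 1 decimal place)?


Zipf's law: f(r) = f(1) / r
f(1) = 4075
f(27) = 4075 / 27
= 150.9 occurrences


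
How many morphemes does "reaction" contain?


Word: "reaction"
Morphemes: re- + act + -ion
Each morpheme carries meaning
= 3 morphemes


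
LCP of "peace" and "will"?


Word 1: "peace"
Word 2: "will"
Comparing from start:
  Pos 0: 'p' != 'w' (stop)
LCP = "" (length 0)


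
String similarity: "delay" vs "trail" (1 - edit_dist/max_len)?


Word 1: "delay" (length 5)
Word 2: "trail" (length 5)
One optimal edit sequence:
  1. substitute 'd' -> 't'  (+1)
  2. substitute 'e' -> 'r'  (+1)
  3. substitute 'l' -> 'a'  (+1)
  4. substitute 'a' -> 'i'  (+1)
  5. substitute 'y' -> 'l'  (+1)
Edit distance = 5
Max length = max(5, 5) = 5
Similarity = 1 - 5/5
= 0.0000


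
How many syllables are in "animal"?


Word: "animal"
Syllable breakdown: an | i | mal
Counting: 3 parts
= 3 syllables


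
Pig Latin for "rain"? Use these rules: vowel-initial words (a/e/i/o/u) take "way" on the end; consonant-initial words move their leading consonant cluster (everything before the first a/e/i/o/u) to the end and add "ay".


Word: "rain"
Starts with consonant(s) → move to end, add 'ay'
Consonant cluster: "r"
Pig Latin = "ainray"


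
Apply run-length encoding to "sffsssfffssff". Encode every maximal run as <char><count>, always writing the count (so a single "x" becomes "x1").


String: "sffsssfffssff"
Scanning for consecutive runs:
  's' x 1
  'f' x 2
  's' x 3
  'f' x 3
  's' x 2
  'f' x 2
RLE = "s1f2s3f3s2f2"


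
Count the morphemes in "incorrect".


Word: "incorrect"
Morphemes: in- / correct
Each morpheme carries meaning
= 2 morphemes


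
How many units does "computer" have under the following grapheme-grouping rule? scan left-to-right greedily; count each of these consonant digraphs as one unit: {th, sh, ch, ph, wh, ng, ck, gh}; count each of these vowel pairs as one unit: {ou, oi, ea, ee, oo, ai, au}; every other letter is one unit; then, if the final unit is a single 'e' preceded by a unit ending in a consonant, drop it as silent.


Word: "computer" (8 letters)
Left-to-right scan:
  1. 'c' (letter)
  2. 'o' (letter)
  3. 'm' (letter)
  4. 'p' (letter)
  5. 'u' (letter)
  6. 't' (letter)
  7. 'e' (letter)
  8. 'r' (letter)
Units from scan: 8
Sound units = 8 units


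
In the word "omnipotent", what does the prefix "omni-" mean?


Prefix: omni-
As in: omnipotent -> omni- + potent
Meaning = all


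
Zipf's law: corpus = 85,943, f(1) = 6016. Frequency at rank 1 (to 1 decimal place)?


Zipf's law: f(r) = f(1) / r
f(1) = 6016
f(1) = 6016 / 1
= 6016.0 occurrences


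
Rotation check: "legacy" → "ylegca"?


Word: "legacy", Candidate: "ylegca"
Method: check if candidate is substring of word+word
"legacylegacy" contains "ylegca"? No
Is rotation = No


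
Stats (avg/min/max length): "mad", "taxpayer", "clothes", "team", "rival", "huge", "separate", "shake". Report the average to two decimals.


Lengths: "mad"=3, "taxpayer"=8, "clothes"=7, "team"=4, "rival"=5, "huge"=4, "separate"=8, "shake"=5
Sum = 44, Count = 8
Average = 44/8 = 5.50
= avg=5.50, min=3, max=8


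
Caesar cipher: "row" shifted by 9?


Word: "row"
Shift: 9
Each letter → (letter + shift) mod 26:
  'r' (17) + 9 = 0 → 'a'
  'o' (14) + 9 = 23 → 'x'
  'w' (22) + 9 = 5 → 'f'
Result = "axf"


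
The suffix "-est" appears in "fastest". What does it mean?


Suffix: -est
As in: fastest -> fast + -est
Meaning = most


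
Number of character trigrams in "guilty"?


Word: "guilty" (length 6)
Number of 3-grams = length - 3 + 1 = 6 - 3 + 1
= 4


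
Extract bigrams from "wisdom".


Word: "wisdom" (length 6)
Number of bigrams = 6 - 2 + 1 = 5
  Position 0: "wi"
  Position 1: "is"
  Position 2: "sd"
  Position 3: "do"
  Position 4: "om"
Bigrams = "wi", "is", "sd", "do", "om"


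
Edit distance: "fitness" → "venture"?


Word 1: "fitness" (length 7)
Word 2: "venture" (length 7)
One optimal edit sequence (insert/delete/substitute each cost 1):
  1. substitute 'f' -> 'v'  (+1)
  2. substitute 'i' -> 'e'  (+1)
  3. substitute 't' -> 'n'  (+1)
  4. substitute 'n' -> 't'  (+1)
  5. substitute 'e' -> 'u'  (+1)
  6. substitute 's' -> 'r'  (+1)
  7. substitute 's' -> 'e'  (+1)
Total edit operations: 7
Edit distance = 7


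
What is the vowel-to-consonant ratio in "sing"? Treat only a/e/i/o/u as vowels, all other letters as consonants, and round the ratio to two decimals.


Word: "sing"
Vowels (a,e,i,o,u): 1
Consonants: 3
Ratio = 1/3
= 0.33


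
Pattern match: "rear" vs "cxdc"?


Pattern of "rear": [0, 1, 2, 0]
Pattern of "cxdc": [0, 1, 2, 0]
Patterns match
Same pattern = Yes


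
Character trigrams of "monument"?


Word: "monument" (length 8)
Number of trigrams = 8 - 3 + 1 = 6
  Position 0: "mon"
  Position 1: "onu"
  Position 2: "num"
  Position 3: "ume"
  Position 4: "men"
  Position 5: "ent"
Trigrams = "mon", "onu", "num", "ume", "men", "ent"


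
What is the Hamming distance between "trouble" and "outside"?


Comparing character by character (same length = 7):
  Pos 0: 't' vs 'o' !=
  Pos 1: 'r' vs 'u' !=
  Pos 2: 'o' vs 't' !=
  Pos 3: 'u' vs 's' !=
  Pos 4: 'b' vs 'i' !=
  Pos 5: 'l' vs 'd' !=
  Pos 6: 'e' vs 'e' =
Hamming distance = 6


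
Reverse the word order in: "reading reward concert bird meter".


Original: "reading reward concert bird meter"
Words (1..n): reading | reward | concert | bird | meter
Reversed (n..1): meter | bird | concert | reward | reading
Result = "meter bird concert reward reading"


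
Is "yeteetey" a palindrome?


Word: "yeteetey"
Reversed: "yeteetey"
Forward == Backward? yeteetey == yeteetey
Palindrome = Yes


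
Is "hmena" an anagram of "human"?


Word 1: "human" → sorted: ahmnu
Word 2: "hmena" → sorted: aehmn
Same letters? ahmnu != aehmn
Anagram = No


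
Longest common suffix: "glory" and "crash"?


Word 1: "glory"
Word 2: "crash"
Comparing from end:
  Pos -1: 'y' != 'h' (stop)
LCS = "" (length 0)


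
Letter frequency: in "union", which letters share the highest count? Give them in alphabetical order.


Word: "union"
Letter counts:
  'i': 1
  'n': 2
  'o': 1
  'u': 1
Maximum count = 2
Most frequent = 'n' (2 times each)


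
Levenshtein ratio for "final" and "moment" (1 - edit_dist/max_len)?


Word 1: "final" (length 5)
Word 2: "moment" (length 6)
One optimal edit sequence:
  1. insert 'm'  (+1)
  2. substitute 'f' -> 'o'  (+1)
  3. substitute 'i' -> 'm'  (+1)
  4. substitute 'n' -> 'e'  (+1)
  5. substitute 'a' -> 'n'  (+1)
  6. substitute 'l' -> 't'  (+1)
Edit distance = 6
Max length = max(5, 6) = 6
Similarity = 1 - 6/6
= 0.0000


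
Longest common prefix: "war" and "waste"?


Word 1: "war"
Word 2: "waste"
Comparing from start:
  Pos 0: 'w' == 'w'
  Pos 1: 'a' == 'a'
  Pos 2: 'r' != 's' (stop)
LCP = "wa" (length 2)


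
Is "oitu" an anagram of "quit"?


Word 1: "quit" → sorted: iqtu
Word 2: "oitu" → sorted: iotu
Same letters? iqtu != iotu
Anagram = No


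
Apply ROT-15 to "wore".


Word: "wore"
Shift: 15
Each letter → (letter + shift) mod 26:
  'w' (22) + 15 = 11 → 'l'
  'o' (14) + 15 = 3 → 'd'
  'r' (17) + 15 = 6 → 'g'
  'e' (4) + 15 = 19 → 't'
Result = "ldgt"


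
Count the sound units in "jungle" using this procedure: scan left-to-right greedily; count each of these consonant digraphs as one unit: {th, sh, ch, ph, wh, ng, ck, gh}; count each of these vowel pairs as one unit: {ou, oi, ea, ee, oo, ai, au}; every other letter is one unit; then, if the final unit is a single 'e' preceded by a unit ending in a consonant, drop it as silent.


Word: "jungle" (6 letters)
Left-to-right scan:
  [1] 'j' (letter)
  [2] 'u' (letter)
  [3] 'ng' (digraph)
  [4] 'l' (letter)
  [5] 'e' (letter)
Units from scan: 5
Final unit is 'e' after a consonant -> drop as silent (-1)
Sound units = 4 units
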